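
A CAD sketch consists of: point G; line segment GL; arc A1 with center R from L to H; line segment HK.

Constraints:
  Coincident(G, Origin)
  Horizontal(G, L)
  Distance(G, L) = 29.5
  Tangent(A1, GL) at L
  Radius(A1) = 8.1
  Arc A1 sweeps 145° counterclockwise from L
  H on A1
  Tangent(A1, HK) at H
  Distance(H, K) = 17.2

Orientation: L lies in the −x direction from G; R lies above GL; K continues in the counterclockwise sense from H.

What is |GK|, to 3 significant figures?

46.1

On A1, L sits at bearing -90° from R; a 145° counterclockwise sweep puts H at bearing 55°, so H = R + 8.1·(cos 55°, sin 55°) = (-24.9, 14.7). Since A1 is tangent to HK there, RH ⟂ HK, so HK runs along (−sin 55°, cos 55°); with |HK| = 17.2, K = (-38.9, 24.6). Then |GK| = |K − G| = 46.1.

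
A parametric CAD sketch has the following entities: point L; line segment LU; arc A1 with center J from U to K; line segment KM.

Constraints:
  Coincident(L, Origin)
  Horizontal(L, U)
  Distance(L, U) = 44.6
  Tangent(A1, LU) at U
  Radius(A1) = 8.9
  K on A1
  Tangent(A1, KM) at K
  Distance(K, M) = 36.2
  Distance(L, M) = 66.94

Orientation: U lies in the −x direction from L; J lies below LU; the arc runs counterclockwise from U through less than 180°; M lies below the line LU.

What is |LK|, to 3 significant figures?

54.4

L is at the origin; LU is horizontal with |LU| = 44.6 and U on the −x side, so U = (-44.6, 0.00). A1 meets LU tangentially, so JU is at right angles to LU, so J = U + (0, -8.9) = (-44.6, -8.90). Since JK ⟂ KM (tangency), |JM| = √(8.9² + 36.2²) = 37.3 regardless of where K sits on A1. So M lies on both circle(L, 66.94) and circle(J, 37.3); the below-LU intersection is M = (-48.7, -46.0). K is the foot of the tangent from M: K = (-53.4, -10.1).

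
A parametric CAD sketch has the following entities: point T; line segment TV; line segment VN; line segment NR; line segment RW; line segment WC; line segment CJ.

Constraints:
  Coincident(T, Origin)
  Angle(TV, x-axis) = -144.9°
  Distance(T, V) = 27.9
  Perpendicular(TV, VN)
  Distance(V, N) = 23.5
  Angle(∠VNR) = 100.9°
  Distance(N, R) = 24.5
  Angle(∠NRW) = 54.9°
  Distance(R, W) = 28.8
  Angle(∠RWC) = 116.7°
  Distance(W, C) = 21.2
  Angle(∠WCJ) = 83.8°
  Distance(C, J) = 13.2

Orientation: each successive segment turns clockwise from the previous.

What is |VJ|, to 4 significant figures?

16.26

∠RWC = 116.7° gives WC at -142.4° from the x-axis; with |WC| = 21.2, C = (-30.67, -20.41). ∠WCJ = 83.8° gives CJ at 121.4° from the x-axis; with |CJ| = 13.2, J = (-37.55, -9.141). Then |VJ| = |J − V| = 16.26.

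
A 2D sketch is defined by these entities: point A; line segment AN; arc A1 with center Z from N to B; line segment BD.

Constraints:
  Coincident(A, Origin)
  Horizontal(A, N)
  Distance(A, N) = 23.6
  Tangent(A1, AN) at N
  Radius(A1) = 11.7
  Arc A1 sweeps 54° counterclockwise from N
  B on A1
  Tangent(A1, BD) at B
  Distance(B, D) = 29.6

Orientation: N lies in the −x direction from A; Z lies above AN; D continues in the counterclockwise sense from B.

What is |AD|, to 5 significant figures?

28.954

On A1, N sits at bearing -90° from Z; a 54° counterclockwise sweep puts B at bearing -36°, so B = Z + 11.7·(cos -36°, sin -36°) = (-14.135, 4.8229). The tangent condition forces ZB to be normal to BD, so BD runs along (−sin -36°, cos -36°); with |BD| = 29.6, D = (3.2639, 28.770). Then |AD| = |D − A| = 28.954.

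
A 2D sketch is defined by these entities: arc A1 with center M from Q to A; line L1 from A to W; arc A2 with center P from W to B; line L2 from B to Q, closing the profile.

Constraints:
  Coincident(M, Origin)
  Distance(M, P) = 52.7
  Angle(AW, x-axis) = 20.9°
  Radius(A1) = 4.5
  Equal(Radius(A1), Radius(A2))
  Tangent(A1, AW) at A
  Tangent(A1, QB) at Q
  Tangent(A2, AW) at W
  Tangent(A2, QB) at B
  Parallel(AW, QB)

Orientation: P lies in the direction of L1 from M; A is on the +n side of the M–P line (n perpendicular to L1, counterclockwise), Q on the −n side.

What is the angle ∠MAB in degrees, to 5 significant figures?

80.309°

The slot axis is L1's direction at 20.9°, so u = (cos 20.9°, sin 20.9°) = (0.93420, 0.35674) and n = (−sin 20.9°, cos 20.9°) = (-0.35674, 0.93420). M is at the origin and P lies 52.7 along u from M, so P = 52.7·u = (49.233, 18.800). Tangency of A1 to both parallel lines with radius 4.5 puts A and Q at M ± 4.5·n: A = (-1.6053, 4.2039), Q = (1.6053, -4.2039). Equal radii place W and B the same way about P: W = P + 4.5·n = (47.627, 23.004), B = P − 4.5·n = (50.838, 14.596). Then cos ∠MAB = AM·AB / (|AM||AB|), giving 80.309°.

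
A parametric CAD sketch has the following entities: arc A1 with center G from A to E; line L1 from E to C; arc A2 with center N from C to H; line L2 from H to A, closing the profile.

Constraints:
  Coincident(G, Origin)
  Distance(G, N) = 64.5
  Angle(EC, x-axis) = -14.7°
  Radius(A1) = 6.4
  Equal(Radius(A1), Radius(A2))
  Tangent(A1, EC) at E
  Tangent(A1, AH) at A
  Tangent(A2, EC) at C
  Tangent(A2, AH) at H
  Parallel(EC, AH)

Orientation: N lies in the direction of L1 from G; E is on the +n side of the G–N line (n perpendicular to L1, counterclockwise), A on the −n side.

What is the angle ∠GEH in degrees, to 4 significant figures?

78.78°

The slot axis is L1's direction at -14.7°, so u = (cos -14.7°, sin -14.7°) = (0.9673, -0.2538) and n = (−sin -14.7°, cos -14.7°) = (0.2538, 0.9673). G is at the origin and N lies 64.5 along u from G, so N = 64.5·u = (62.39, -16.37). Tangency of A1 to both parallel lines with radius 6.4 puts E and A at G ± 6.4·n: E = (1.624, 6.191), A = (-1.624, -6.191). Equal radii place C and H the same way about N: C = N + 6.4·n = (64.01, -10.18), H = N − 6.4·n = (60.76, -22.56). Then cos ∠GEH = EG·EH / (|EG||EH|), giving 78.78°.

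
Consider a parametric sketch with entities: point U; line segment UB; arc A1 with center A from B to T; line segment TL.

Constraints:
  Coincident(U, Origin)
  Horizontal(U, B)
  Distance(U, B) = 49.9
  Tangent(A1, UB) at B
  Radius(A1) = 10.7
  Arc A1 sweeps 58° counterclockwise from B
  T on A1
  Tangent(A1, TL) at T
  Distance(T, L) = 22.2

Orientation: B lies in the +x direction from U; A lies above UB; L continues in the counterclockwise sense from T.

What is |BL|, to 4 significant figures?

31.68

U is at the origin; U and B share the same y with |UB| = 49.9 and B on the +x side, so B = (49.90, 0.000). Tangency of A1 to UB means the radius AB is perpendicular to UB, so A = B + (0, 10.7) = (49.90, 10.70). On A1, B sits at bearing -90° from A; a 58° counterclockwise sweep puts T at bearing -32°, so T = A + 10.7·(cos -32°, sin -32°) = (58.97, 5.030). A1 meets TL tangentially, so AT is at right angles to TL, so TL runs along (−sin -32°, cos -32°); with |TL| = 22.2, L = (70.74, 23.86). Then |BL| = |L − B| = 31.68.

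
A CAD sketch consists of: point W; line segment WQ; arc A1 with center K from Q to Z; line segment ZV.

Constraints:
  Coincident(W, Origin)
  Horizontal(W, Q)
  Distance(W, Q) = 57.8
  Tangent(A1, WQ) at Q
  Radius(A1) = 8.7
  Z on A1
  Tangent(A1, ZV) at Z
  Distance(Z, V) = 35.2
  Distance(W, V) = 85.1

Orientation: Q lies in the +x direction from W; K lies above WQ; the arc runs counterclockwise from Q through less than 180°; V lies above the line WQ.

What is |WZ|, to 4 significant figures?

66.58

Checks: |KZ| = 8.700 ✓; ∠(KZ, ZV) = 90.00° ✓; |ZV| = 35.20 ✓; |WV| = 85.10 ✓.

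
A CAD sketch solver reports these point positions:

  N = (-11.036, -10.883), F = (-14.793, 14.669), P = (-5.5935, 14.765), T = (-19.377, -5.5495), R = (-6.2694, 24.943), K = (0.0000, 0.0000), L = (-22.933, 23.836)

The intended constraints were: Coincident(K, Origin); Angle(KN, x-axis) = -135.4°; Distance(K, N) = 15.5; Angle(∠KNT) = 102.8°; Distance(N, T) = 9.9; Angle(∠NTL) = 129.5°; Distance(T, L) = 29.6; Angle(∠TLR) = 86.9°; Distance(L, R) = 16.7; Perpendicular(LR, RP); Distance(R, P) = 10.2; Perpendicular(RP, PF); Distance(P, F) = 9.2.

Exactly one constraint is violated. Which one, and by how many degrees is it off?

Perpendicular(RP, PF) — off by 3.20°.

K = (0.00, 0.00) ✓; KN at -135.4° ✓; |KN| = 15.50 ✓; ∠KNT = 102.8° ✓; |NT| = 9.900 ✓; ∠NTL = 129.5° ✓; |TL| = 29.60 ✓; ∠TLR = 86.90° ✓; |LR| = 16.70 ✓; ∠(LR, RP) = 90.00° ✓; |RP| = 10.20 ✓; ∠(RP, PF) = 93.20° ✗; |PF| = 9.200 ✓.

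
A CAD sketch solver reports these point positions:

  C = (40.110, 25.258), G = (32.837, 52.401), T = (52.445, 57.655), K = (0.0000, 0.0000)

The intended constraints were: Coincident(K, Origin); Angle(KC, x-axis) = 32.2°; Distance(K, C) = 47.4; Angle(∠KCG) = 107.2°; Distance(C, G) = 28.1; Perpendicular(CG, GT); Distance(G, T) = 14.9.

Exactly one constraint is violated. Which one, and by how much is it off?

Distance(G, T) = 14.9 — off by 5.40.

K = (0.00, 0.00) ✓; KC at 32.20° ✓; |KC| = 47.40 ✓; ∠KCG = 107.2° ✓; |CG| = 28.10 ✓; ∠(CG, GT) = 90.00° ✓; |GT| = 20.30 ✗.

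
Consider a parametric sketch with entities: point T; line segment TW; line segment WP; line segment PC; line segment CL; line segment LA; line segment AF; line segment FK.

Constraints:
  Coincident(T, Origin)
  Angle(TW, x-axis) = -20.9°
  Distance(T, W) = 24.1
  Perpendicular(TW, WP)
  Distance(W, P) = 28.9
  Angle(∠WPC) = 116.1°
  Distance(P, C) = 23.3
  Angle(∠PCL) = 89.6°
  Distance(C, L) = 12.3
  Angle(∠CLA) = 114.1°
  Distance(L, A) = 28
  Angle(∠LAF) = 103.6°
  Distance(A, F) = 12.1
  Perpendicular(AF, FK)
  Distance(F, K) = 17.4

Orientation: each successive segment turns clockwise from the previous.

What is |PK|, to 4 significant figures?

5.305

T is at the origin; TW runs at -20.9° with length 24.1, so W = (22.51, -8.597). TW ⟂ WP, so WP runs at -110.9°; with |WP| = 28.9, P = (12.20, -35.60). ∠WPC = 116.1° gives PC at -174.8° from the x-axis; with |PC| = 23.3, C = (-11.00, -37.71). ∠PCL = 89.6° gives CL at 94.80° from the x-axis; with |CL| = 12.3, L = (-12.03, -25.45). ∠CLA = 114.1° gives LA at 28.90° from the x-axis; with |LA| = 28.0, A = (12.48, -11.92). ∠LAF = 103.6° gives AF at -47.50° from the x-axis; with |AF| = 12.1, F = (20.66, -20.84). AF ⟂ FK, so FK runs at -137.5°; with |FK| = 17.4, K = (7.830, -32.60). Then |PK| = |K − P| = 5.305.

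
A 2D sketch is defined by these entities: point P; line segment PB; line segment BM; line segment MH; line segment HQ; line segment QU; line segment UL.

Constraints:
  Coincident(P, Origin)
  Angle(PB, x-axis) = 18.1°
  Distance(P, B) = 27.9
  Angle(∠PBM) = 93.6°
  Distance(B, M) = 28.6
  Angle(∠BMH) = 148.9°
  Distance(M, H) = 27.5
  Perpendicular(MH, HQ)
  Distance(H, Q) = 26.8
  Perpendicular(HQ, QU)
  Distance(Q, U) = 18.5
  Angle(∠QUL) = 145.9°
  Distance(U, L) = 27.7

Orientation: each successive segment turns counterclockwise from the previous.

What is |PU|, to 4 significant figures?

24.22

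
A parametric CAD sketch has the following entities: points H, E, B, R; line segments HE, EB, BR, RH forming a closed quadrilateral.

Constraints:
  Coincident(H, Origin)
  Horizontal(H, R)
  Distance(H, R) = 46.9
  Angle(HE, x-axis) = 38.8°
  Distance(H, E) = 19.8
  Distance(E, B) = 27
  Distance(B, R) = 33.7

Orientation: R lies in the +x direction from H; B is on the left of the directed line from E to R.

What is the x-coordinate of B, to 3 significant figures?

34.6

H is at the origin; H and R share the same y with |HR| = 46.9 and R in +x, so R = (46.9, 0). HE runs at 38.8° with |HE| = 19.8, so E = (15.4, 12.4). B is determined by |EB| = 27.0 and |BR| = 33.7 together: it lies at the intersection of circle(E, 27.0) and circle(R, 33.7). With |ER| = 33.8, the foot of the radical line on ER is 10.9 from E and the perpendicular offset is √(27.0² − 10.9²) = 24.7. Taking the left-of-ER solution: B = (34.6, 31.4).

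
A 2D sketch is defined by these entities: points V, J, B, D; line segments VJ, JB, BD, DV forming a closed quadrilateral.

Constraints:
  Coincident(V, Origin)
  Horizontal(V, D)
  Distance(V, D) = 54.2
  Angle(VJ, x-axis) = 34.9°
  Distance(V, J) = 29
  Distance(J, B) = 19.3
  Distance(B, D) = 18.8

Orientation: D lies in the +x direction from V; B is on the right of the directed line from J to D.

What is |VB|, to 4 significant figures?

35.46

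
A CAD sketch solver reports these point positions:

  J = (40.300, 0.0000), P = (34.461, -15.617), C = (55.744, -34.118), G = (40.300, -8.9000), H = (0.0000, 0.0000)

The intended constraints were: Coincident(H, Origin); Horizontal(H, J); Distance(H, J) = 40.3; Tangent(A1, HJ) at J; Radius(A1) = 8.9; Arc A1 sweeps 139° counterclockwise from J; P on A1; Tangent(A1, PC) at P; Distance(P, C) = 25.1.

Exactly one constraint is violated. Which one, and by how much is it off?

Distance(P, C) = 25.1 — off by 3.10.

H = (0.00, 0.00) ✓; H.y = 0.00, J.y = 0.00 ✓; |HJ| = 40.30 ✓; ∠(GJ, JH) = 90.00° ✓; |GJ| = 8.900 ✓; bearing(G→P) − bearing(G→J) = 139.0° ✓; |GP| = 8.900 ✓; ∠(GP, PC) = 90.00° ✓; |PC| = 28.20 ✗.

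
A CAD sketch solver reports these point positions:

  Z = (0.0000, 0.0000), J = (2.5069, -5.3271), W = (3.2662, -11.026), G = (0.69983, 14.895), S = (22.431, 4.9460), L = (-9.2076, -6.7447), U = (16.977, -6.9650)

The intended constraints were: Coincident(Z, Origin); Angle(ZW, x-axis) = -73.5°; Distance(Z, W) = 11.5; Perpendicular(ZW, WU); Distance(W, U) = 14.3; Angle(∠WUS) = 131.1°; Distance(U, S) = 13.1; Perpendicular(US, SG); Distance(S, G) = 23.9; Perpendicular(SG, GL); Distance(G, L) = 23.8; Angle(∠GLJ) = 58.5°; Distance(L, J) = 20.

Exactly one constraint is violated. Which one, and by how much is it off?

Distance(L, J) = 20 — off by 8.20.

Z = (0.00, 0.00) ✓; ZW at -73.50° ✓; |ZW| = 11.50 ✓; ∠(ZW, WU) = 90.00° ✓; |WU| = 14.30 ✓; ∠WUS = 131.1° ✓; |US| = 13.10 ✓; ∠(US, SG) = 90.00° ✓; |SG| = 23.90 ✓; ∠(SG, GL) = 90.00° ✓; |GL| = 23.80 ✓; ∠GLJ = 58.50° ✓; |LJ| = 11.80 ✗.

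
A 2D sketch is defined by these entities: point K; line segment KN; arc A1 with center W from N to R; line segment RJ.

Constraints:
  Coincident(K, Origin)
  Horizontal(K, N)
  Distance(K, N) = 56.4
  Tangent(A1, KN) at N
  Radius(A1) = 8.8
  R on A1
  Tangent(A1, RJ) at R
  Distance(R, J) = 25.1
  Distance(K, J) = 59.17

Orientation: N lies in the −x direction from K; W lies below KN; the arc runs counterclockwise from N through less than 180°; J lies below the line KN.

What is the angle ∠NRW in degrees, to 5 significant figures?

26.504°

K is at the origin; KN is horizontal with |KN| = 56.4 and N on the −x side, so N = (-56.400, 0.0000). The tangent condition forces WN to be normal to KN, so W = N + (0, -8.8) = (-56.400, -8.8000). Since WR ⟂ RJ (tangency), |WJ| = √(8.8² + 25.1²) = 26.598 regardless of where R sits on A1. So J lies on both circle(K, 59.17) and circle(W, 26.598); the below-KN intersection is J = (-48.326, -34.143). R is the foot of the tangent from J: R = (-63.429, -14.095).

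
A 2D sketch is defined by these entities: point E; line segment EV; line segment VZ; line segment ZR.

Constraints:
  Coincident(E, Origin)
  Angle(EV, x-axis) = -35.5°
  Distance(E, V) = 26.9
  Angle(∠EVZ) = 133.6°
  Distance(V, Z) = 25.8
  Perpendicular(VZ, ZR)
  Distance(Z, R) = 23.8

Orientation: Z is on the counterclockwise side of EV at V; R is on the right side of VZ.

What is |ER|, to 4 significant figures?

61.97

∠EVZ = 133.6°, so VZ runs at -35.5° + (180° − 133.6°) = 10.90° from the x-axis; with |VZ| = 25.8, Z = V + 25.8·(cos 10.90°, sin 10.90°) = (47.23, -10.74). VZ is perpendicular to ZR; with |ZR| = 23.8 on the right of VZ, R = Z + 23.8·(0.1891, -0.9820) = (51.73, -34.11). Then |ER| = |R − E| = 61.97.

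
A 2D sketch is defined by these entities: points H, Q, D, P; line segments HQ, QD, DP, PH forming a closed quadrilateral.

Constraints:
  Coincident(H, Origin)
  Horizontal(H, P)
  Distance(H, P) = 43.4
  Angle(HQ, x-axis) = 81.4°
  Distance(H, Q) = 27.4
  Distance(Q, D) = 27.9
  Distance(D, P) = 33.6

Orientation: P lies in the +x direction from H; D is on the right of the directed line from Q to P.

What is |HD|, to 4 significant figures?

9.803

Checks: |HP| = 43.40 ✓; |HQ| = 27.40 ✓; |QD| = 27.90 ✓; |DP| = 33.60 ✓.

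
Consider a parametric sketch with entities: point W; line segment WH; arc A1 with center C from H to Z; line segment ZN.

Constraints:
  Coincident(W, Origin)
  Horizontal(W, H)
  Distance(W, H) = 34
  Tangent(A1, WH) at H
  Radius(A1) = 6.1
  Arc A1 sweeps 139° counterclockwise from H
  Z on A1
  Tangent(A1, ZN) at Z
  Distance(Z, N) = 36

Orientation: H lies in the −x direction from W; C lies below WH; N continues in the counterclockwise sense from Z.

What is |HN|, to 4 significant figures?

41.41

W is at the origin; W and H share the same y with |WH| = 34.0 and H on the −x side, so H = (-34.00, 0.000). Tangency of A1 to WH means the radius CH is perpendicular to WH, so C = H + (0, -6.1) = (-34.00, -6.100). On A1, H sits at bearing 90° from C; a 139° counterclockwise sweep puts Z at bearing 229°, so Z = C + 6.1·(cos 229°, sin 229°) = (-38.00, -10.70). A1 meets ZN tangentially, so CZ is at right angles to ZN, so ZN runs along (−sin 229°, cos 229°); with |ZN| = 36.0, N = (-10.83, -34.32). Then |HN| = |N − H| = 41.41.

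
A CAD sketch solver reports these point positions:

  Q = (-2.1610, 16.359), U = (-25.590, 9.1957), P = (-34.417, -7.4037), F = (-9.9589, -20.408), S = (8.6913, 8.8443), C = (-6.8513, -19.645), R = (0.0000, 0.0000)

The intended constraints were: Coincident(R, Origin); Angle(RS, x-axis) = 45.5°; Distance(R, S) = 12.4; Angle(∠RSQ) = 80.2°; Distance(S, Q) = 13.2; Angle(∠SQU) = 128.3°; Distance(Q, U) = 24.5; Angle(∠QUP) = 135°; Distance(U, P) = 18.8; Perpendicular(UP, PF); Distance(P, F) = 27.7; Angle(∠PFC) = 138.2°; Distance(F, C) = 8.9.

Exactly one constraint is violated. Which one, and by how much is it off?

Distance(F, C) = 8.9 — off by 5.70.

R = (0.00, 0.00) ✓; RS at 45.50° ✓; |RS| = 12.40 ✓; ∠RSQ = 80.20° ✓; |SQ| = 13.20 ✓; ∠SQU = 128.3° ✓; |QU| = 24.50 ✓; ∠QUP = 135.0° ✓; |UP| = 18.80 ✓; ∠(UP, PF) = 90.00° ✓; |PF| = 27.70 ✓; ∠PFC = 138.2° ✓; |FC| = 3.200 ✗.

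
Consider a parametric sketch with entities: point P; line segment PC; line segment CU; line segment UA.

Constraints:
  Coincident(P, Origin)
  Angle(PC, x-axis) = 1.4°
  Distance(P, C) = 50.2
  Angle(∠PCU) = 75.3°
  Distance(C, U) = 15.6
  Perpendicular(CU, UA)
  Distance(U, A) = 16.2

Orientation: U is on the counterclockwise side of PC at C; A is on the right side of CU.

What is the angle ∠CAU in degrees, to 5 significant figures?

43.919°

P is at the origin; PC runs at 1.4° with length 50.2, so C = 50.2·(cos 1.4°, sin 1.4°) = (50.185, 1.2265). ∠PCU = 75.3°, so CU runs at 1.4° + (180° − 75.3°) = 106.10° from the x-axis; with |CU| = 15.6, U = C + 15.6·(cos 106.10°, sin 106.10°) = (45.859, 16.215). CU is perpendicular to UA; with |UA| = 16.2 on the right of CU, A = U + 16.2·(0.96078, 0.27731) = (61.424, 20.707). Then cos ∠CAU = AC·AU / (|AC||AU|), giving 43.919°.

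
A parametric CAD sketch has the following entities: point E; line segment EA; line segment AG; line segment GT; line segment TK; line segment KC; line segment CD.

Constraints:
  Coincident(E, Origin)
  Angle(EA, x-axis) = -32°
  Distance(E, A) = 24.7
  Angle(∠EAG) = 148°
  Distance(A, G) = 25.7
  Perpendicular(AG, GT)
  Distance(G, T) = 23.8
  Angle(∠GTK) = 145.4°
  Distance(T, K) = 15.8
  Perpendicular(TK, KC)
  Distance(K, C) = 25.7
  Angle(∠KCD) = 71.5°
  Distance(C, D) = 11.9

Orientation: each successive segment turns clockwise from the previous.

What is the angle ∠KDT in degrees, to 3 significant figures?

38.9°

E is at the origin; EA runs at -32.0° with length 24.7, so A = (20.9, -13.1). ∠EAG = 148.0° gives AG at -64.0° from the x-axis; with |AG| = 25.7, G = (32.2, -36.2). AG is perpendicular to GT, so GT runs at -154°; with |GT| = 23.8, T = (10.8, -46.6). ∠GTK = 145.4° gives TK at 171° from the x-axis; with |TK| = 15.8, K = (-4.80, -44.3). TK ⟂ KC, so KC runs at 81.4°; with |KC| = 25.7, C = (-0.958, -18.8). ∠KCD = 71.5° gives CD at -27.1° from the x-axis; with |CD| = 11.9, D = (9.64, -24.3). Then cos ∠KDT = DK·DT / (|DK||DT|), giving 38.9°.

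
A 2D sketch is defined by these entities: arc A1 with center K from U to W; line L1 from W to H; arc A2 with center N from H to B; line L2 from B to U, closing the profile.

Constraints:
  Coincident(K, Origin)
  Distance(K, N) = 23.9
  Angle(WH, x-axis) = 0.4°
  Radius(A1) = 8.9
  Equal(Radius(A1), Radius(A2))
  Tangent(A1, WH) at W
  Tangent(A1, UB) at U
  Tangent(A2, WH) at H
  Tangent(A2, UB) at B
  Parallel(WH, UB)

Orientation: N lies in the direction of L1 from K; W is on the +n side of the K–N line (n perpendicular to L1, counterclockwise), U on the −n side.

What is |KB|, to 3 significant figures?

25.5

The slot axis is L1's direction at 0.4°, so u = (cos 0.4°, sin 0.4°) = (1.00, 0.00698) and n = (−sin 0.4°, cos 0.4°) = (-0.00698, 1.00). K is at the origin and N lies 23.9 along u from K, so N = 23.9·u = (23.9, 0.167). Tangency of A1 to both parallel lines with radius 8.9 puts W and U at K ± 8.9·n: W = (-0.0621, 8.90), U = (0.0621, -8.90). Equal radii place H and B the same way about N: H = N + 8.9·n = (23.8, 9.07), B = N − 8.9·n = (24.0, -8.73). Then |KB| = |B − K| = 25.5.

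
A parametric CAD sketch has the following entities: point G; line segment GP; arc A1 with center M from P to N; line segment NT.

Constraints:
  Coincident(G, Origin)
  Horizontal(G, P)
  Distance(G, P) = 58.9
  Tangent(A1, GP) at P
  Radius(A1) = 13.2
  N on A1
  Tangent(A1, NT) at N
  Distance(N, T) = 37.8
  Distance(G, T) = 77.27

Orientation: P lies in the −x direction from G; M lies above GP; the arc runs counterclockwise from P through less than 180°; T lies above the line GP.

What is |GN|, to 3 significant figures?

49.1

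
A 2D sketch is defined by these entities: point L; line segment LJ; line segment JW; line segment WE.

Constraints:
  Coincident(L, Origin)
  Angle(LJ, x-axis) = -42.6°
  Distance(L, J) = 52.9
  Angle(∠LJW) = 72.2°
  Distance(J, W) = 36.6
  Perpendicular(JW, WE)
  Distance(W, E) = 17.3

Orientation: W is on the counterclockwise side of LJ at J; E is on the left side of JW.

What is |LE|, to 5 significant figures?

38.869

L is at the origin; LJ runs at -42.6° with length 52.9, so J = 52.9·(cos -42.6°, sin -42.6°) = (38.940, -35.807). ∠LJW = 72.2°, so JW runs at -42.6° + (180° − 72.2°) = 65.200° from the x-axis; with |JW| = 36.6, W = J + 36.6·(cos 65.200°, sin 65.200°) = (54.291, -2.5821). JW is perpendicular to WE; with |WE| = 17.3 on the left of JW, E = W + 17.3·(-0.90778, 0.41945) = (38.587, 4.6744). Then |LE| = |E − L| = 38.869.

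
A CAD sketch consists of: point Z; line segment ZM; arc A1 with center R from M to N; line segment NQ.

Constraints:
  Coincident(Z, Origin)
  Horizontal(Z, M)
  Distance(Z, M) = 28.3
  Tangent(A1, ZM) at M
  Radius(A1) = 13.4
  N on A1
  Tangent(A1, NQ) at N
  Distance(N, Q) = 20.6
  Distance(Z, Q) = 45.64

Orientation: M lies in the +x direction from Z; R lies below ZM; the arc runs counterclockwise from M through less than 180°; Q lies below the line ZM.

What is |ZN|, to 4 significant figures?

25.35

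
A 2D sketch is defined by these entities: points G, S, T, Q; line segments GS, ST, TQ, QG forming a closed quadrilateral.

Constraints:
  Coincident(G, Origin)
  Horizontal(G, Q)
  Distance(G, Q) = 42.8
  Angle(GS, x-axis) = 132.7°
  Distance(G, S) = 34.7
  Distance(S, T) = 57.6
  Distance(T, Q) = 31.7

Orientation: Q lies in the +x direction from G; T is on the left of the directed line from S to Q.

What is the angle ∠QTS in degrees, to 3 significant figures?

101°

G is at the origin; G and Q share the same y with |GQ| = 42.8 and Q in +x, so Q = (42.8, 0). GS runs at 132.7° with |GS| = 34.7, so S = (-23.5, 25.5). T is determined by |ST| = 57.6 and |TQ| = 31.7 together: it lies at the intersection of circle(S, 57.6) and circle(Q, 31.7). With |SQ| = 71.1, the foot of the radical line on SQ is 51.8 from S and the perpendicular offset is √(57.6² − 51.8²) = 25.2. Taking the left-of-SQ solution: T = (33.9, 30.4).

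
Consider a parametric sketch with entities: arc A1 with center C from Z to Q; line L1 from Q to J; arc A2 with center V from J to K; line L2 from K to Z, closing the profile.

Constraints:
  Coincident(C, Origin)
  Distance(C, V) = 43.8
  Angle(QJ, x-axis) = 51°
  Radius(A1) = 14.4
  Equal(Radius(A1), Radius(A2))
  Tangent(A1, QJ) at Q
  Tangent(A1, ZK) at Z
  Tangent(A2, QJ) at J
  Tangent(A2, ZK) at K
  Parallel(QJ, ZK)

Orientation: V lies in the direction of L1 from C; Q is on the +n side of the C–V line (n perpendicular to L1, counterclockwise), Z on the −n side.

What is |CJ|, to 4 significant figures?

46.11

The slot axis is L1's direction at 51.0°, so u = (cos 51.0°, sin 51.0°) = (0.6293, 0.7771) and n = (−sin 51.0°, cos 51.0°) = (-0.7771, 0.6293). C is at the origin and V lies 43.8 along u from C, so V = 43.8·u = (27.56, 34.04). Tangency of A1 to both parallel lines with radius 14.4 puts Q and Z at C ± 14.4·n: Q = (-11.19, 9.062), Z = (11.19, -9.062). Equal radii place J and K the same way about V: J = V + 14.4·n = (16.37, 43.10), K = V − 14.4·n = (38.76, 24.98). Then |CJ| = |J − C| = 46.11.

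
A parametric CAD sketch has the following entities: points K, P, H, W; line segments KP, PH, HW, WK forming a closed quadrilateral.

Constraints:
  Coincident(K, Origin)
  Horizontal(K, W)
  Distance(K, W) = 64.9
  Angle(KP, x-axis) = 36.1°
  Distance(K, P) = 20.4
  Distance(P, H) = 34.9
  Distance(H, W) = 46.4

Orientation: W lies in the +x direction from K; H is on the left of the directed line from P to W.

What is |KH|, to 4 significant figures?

54.95

Checks: K.y = 0.00, W.y = 0.00 ✓; |PH| = 34.90 ✓; |HW| = 46.40 ✓.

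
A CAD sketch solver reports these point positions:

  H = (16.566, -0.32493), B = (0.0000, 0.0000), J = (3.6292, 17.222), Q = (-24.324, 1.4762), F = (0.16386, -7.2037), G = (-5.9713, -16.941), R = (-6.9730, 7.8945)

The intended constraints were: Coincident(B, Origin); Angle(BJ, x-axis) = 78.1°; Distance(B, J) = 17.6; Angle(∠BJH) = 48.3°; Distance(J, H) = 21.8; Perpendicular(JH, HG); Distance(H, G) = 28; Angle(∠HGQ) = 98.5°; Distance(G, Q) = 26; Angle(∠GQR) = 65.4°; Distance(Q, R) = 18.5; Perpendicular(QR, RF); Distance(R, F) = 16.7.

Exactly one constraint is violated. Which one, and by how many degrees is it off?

Perpendicular(QR, RF) — off by 5.00°.

B = (0.00, 0.00) ✓; BJ at 78.10° ✓; |BJ| = 17.60 ✓; ∠BJH = 48.30° ✓; |JH| = 21.80 ✓; ∠(JH, HG) = 90.00° ✓; |HG| = 28.00 ✓; ∠HGQ = 98.50° ✓; |GQ| = 26.00 ✓; ∠GQR = 65.40° ✓; |QR| = 18.50 ✓; ∠(QR, RF) = 85.00° ✗; |RF| = 16.70 ✓.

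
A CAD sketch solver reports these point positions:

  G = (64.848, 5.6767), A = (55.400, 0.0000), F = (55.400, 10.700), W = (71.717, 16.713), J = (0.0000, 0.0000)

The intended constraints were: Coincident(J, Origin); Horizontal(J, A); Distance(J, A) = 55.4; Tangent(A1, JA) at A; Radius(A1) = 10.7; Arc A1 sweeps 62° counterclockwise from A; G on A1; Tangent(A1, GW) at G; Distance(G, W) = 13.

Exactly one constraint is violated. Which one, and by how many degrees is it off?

Tangent(A1, GW) at G — off by 3.90°.

J = (0.00, 0.00) ✓; J.y = 0.00, A.y = 0.00 ✓; |JA| = 55.40 ✓; ∠(FA, AJ) = 90.00° ✓; |FA| = 10.70 ✓; bearing(F→G) − bearing(F→A) = 62.00° ✓; |FG| = 10.70 ✓; ∠(FG, GW) = 93.90° ✗; |GW| = 13.00 ✓.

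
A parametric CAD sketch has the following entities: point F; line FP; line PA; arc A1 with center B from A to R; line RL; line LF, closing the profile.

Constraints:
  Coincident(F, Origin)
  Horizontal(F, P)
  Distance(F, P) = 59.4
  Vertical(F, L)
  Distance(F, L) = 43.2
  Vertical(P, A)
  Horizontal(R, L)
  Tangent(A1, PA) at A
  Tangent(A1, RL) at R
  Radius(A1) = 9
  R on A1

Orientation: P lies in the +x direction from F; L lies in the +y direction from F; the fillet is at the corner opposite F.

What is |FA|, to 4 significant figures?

68.54

F is at the origin; FP is horizontal with |FP| = 59.4 and P on the +x side, so P = (59.40, 0.000). FL is vertical with |FL| = 43.2 and L on the +y side, so L = (0.000, 43.20). The virtual corner opposite F is at (59.40, 43.20). The tangent condition forces BA to be normal to PA and the tangent condition forces BR to be normal to RL, with radius 9.0, so the center B sits 9.0 in from both sides at B = (50.40, 34.20). That places the tangent points at A = (59.40, 34.20) on PA and R = (50.40, 43.20) on RL. Then |FA| = |A − F| = 68.54.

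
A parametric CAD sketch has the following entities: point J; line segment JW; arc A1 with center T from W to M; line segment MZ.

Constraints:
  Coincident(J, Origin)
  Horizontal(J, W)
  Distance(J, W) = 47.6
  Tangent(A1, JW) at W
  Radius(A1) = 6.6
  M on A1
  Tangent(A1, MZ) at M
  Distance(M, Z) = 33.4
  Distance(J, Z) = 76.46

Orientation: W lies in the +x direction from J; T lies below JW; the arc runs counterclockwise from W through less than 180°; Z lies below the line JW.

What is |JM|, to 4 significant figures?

44.89

J is at the origin; JW is horizontal with |JW| = 47.6 and W on the +x side, so W = (47.60, 0.000). The tangent condition forces TW to be normal to JW, so T = W + (0, -6.6) = (47.60, -6.600). Since TM ⟂ MZ (tangency), |TZ| = √(6.6² + 33.4²) = 34.05 regardless of where M sits on A1. So Z lies on both circle(J, 76.46) and circle(T, 34.05); the below-JW intersection is Z = (68.89, -33.17). M is the foot of the tangent from Z: M = (43.35, -11.65).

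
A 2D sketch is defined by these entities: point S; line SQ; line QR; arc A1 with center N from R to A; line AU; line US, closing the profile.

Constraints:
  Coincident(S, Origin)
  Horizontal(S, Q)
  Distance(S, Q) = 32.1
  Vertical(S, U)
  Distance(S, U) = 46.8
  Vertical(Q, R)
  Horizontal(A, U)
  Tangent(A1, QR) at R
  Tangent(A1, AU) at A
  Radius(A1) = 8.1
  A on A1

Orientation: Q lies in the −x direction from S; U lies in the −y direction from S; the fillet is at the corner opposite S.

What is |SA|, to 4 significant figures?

52.60

S is at the origin; S and Q share the same y with |SQ| = 32.1 and Q on the −x side, so Q = (-32.10, 0.000). S and U share the same x with |SU| = 46.8 and U on the −y side, so U = (0.000, -46.80). The virtual corner opposite S is at (-32.10, -46.80). A1 meets QR tangentially, so NR is at right angles to QR and A1 meets AU tangentially, so NA is at right angles to AU, with radius 8.1, so the center N sits 8.1 in from both sides at N = (-24.00, -38.70). That places the tangent points at R = (-32.10, -38.70) on QR and A = (-24.00, -46.80) on AU. Then |SA| = |A − S| = 52.60.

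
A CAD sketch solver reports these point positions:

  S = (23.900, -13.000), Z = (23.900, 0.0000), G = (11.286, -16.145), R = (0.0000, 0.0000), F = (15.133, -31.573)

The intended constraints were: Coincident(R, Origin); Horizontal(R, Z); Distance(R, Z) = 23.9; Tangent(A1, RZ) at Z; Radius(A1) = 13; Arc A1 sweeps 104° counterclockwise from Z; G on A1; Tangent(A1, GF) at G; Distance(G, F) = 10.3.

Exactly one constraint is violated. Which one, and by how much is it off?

Distance(G, F) = 10.3 — off by 5.60.

R = (0.00, 0.00) ✓; R.y = 0.00, Z.y = 0.00 ✓; |RZ| = 23.90 ✓; ∠(SZ, ZR) = 90.00° ✓; |SZ| = 13.00 ✓; bearing(S→G) − bearing(S→Z) = 104.0° ✓; |SG| = 13.00 ✓; ∠(SG, GF) = 90.00° ✓; |GF| = 15.90 ✗.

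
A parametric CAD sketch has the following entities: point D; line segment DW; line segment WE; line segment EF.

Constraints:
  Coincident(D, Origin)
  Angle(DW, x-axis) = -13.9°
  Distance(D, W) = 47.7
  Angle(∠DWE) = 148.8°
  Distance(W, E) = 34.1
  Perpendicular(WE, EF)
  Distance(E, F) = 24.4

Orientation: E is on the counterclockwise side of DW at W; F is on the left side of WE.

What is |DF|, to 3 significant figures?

74.9

D is at the origin; DW runs at -13.9° with length 47.7, so W = 47.7·(cos -13.9°, sin -13.9°) = (46.3, -11.5). ∠DWE = 148.8°, so WE runs at -13.9° + (180° − 148.8°) = 17.3° from the x-axis; with |WE| = 34.1, E = W + 34.1·(cos 17.3°, sin 17.3°) = (78.9, -1.32). WE is perpendicular to EF; with |EF| = 24.4 on the left of WE, F = E + 24.4·(-0.297, 0.955) = (71.6, 22.0). Then |DF| = |F − D| = 74.9.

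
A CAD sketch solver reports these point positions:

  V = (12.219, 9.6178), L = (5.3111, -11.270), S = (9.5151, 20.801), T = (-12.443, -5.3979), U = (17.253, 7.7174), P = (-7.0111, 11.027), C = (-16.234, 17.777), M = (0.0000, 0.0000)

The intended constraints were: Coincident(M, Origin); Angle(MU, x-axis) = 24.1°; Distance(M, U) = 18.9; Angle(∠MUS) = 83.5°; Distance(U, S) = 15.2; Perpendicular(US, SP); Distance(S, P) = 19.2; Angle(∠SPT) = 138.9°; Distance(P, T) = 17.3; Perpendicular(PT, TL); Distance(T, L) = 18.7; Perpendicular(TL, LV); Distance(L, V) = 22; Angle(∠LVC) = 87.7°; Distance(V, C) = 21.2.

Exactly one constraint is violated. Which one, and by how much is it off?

Distance(V, C) = 21.2 — off by 8.40.

M = (0.00, 0.00) ✓; MU at 24.10° ✓; |MU| = 18.90 ✓; ∠MUS = 83.50° ✓; |US| = 15.20 ✓; ∠(US, SP) = 90.00° ✓; |SP| = 19.20 ✓; ∠SPT = 138.9° ✓; |PT| = 17.30 ✓; ∠(PT, TL) = 90.00° ✓; |TL| = 18.70 ✓; ∠(TL, LV) = 90.00° ✓; |LV| = 22.00 ✓; ∠LVC = 87.70° ✓; |VC| = 29.60 ✗.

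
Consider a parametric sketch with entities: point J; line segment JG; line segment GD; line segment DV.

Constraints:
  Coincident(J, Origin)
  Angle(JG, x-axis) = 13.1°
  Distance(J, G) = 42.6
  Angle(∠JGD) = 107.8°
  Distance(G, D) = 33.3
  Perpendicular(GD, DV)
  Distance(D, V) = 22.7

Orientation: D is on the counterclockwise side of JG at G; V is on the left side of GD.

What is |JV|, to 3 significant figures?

49.6

J is at the origin; JG runs at 13.1° with length 42.6, so G = 42.6·(cos 13.1°, sin 13.1°) = (41.5, 9.66). ∠JGD = 107.8°, so GD runs at 13.1° + (180° − 107.8°) = 85.3° from the x-axis; with |GD| = 33.3, D = G + 33.3·(cos 85.3°, sin 85.3°) = (44.2, 42.8). GD ⟂ DV; with |DV| = 22.7 on the left of GD, V = D + 22.7·(-0.997, 0.0819) = (21.6, 44.7). Then |JV| = |V − J| = 49.6.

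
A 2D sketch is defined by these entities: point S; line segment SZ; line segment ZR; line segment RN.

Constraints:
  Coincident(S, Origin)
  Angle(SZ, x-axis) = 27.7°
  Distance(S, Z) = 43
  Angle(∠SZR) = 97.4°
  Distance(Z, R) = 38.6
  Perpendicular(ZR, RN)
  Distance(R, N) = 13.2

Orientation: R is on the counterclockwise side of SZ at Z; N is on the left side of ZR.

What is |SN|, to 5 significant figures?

53.057

S is at the origin; SZ runs at 27.7° with length 43.0, so Z = 43.0·(cos 27.7°, sin 27.7°) = (38.072, 19.988). ∠SZR = 97.4°, so ZR runs at 27.7° + (180° − 97.4°) = 110.30° from the x-axis; with |ZR| = 38.6, R = Z + 38.6·(cos 110.30°, sin 110.30°) = (24.680, 56.191). ZR is perpendicular to RN; with |RN| = 13.2 on the left of ZR, N = R + 13.2·(-0.93789, -0.34694) = (12.300, 51.611). Then |SN| = |N − S| = 53.057.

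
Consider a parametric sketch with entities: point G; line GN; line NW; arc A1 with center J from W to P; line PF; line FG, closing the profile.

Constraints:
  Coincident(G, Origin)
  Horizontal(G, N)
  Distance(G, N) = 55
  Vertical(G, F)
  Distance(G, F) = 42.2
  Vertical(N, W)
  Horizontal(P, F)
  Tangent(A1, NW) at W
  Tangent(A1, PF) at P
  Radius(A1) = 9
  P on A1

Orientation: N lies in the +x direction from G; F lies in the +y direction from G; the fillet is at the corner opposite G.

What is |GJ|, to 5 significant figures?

56.730

G is at the origin; GN is horizontal with |GN| = 55.0 and N on the +x side, so N = (55.000, 0.0000). GF is vertical with |GF| = 42.2 and F on the +y side, so F = (0.0000, 42.200). The virtual corner opposite G is at (55.000, 42.200). Tangency of A1 to NW means the radius JW is perpendicular to NW and tangency of A1 to PF means the radius JP is perpendicular to PF, with radius 9.0, so the center J sits 9.0 in from both sides at J = (46.000, 33.200). Then |GJ| = |J − G| = 56.730.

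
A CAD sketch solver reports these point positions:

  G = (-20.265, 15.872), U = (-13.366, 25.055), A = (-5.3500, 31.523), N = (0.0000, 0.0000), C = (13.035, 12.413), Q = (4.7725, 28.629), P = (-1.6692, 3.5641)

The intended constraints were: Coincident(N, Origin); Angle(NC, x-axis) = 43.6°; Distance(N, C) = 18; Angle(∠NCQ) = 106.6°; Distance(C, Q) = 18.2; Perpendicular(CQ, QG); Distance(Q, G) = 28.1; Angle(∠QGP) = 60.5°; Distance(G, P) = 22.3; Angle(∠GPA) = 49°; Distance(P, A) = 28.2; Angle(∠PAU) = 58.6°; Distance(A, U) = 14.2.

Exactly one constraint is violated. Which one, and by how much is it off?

Distance(A, U) = 14.2 — off by 3.90.

N = (0.00, 0.00) ✓; NC at 43.60° ✓; |NC| = 18.00 ✓; ∠NCQ = 106.6° ✓; |CQ| = 18.20 ✓; ∠(CQ, QG) = 90.00° ✓; |QG| = 28.10 ✓; ∠QGP = 60.50° ✓; |GP| = 22.30 ✓; ∠GPA = 49.00° ✓; |PA| = 28.20 ✓; ∠PAU = 58.60° ✓; |AU| = 10.30 ✗.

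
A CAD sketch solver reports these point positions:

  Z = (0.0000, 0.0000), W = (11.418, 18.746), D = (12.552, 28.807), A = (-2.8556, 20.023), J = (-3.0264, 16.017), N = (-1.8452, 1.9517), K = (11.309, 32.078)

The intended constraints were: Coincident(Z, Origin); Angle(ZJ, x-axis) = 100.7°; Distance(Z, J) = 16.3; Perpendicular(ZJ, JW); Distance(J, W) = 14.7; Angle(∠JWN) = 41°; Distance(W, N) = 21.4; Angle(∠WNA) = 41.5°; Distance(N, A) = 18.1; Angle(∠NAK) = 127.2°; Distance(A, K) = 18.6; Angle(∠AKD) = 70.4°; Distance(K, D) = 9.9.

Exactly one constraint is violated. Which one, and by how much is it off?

Distance(K, D) = 9.9 — off by 6.40.

Z = (0.00, 0.00) ✓; ZJ at 100.7° ✓; |ZJ| = 16.30 ✓; ∠(ZJ, JW) = 90.00° ✓; |JW| = 14.70 ✓; ∠JWN = 41.00° ✓; |WN| = 21.40 ✓; ∠WNA = 41.50° ✓; |NA| = 18.10 ✓; ∠NAK = 127.2° ✓; |AK| = 18.60 ✓; ∠AKD = 70.41° ✓; |KD| = 3.499 ✗.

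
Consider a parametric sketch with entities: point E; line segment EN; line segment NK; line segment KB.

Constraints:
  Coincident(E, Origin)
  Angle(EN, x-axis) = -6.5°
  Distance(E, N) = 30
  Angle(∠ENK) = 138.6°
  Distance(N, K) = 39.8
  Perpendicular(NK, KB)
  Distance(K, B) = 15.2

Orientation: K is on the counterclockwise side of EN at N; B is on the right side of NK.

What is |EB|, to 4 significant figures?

71.48

E is at the origin; EN runs at -6.5° with length 30.0, so N = 30.0·(cos -6.5°, sin -6.5°) = (29.81, -3.396). ∠ENK = 138.6°, so NK runs at -6.5° + (180° − 138.6°) = 34.90° from the x-axis; with |NK| = 39.8, K = N + 39.8·(cos 34.90°, sin 34.90°) = (62.45, 19.38). The perpendicularity gives KB at right angles to NK; with |KB| = 15.2 on the right of NK, B = K + 15.2·(0.5721, -0.8202) = (71.15, 6.909). Then |EB| = |B − E| = 71.48.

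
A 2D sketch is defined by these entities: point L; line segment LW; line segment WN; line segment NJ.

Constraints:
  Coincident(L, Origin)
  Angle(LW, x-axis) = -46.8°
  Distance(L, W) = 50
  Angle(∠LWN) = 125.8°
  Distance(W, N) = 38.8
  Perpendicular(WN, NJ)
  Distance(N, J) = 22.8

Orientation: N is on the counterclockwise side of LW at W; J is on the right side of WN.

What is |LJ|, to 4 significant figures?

92.97

∠LWN = 125.8°, so WN runs at -46.8° + (180° − 125.8°) = 7.400° from the x-axis; with |WN| = 38.8, N = W + 38.8·(cos 7.400°, sin 7.400°) = (72.70, -31.45). The perpendicularity gives NJ at right angles to WN; with |NJ| = 22.8 on the right of WN, J = N + 22.8·(0.1288, -0.9917) = (75.64, -54.06). Then |LJ| = |J − L| = 92.97.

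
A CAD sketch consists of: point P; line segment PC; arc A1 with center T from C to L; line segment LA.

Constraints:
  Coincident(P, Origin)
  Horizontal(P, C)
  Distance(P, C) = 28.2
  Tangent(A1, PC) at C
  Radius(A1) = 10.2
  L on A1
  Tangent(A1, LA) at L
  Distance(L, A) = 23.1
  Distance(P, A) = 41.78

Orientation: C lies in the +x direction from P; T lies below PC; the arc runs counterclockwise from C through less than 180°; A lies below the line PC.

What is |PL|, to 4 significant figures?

21.98

P is at the origin; PC is horizontal with |PC| = 28.2 and C on the +x side, so C = (28.20, 0.000). Tangency of A1 to PC means the radius TC is perpendicular to PC, so T = C + (0, -10.2) = (28.20, -10.20). Since TL ⟂ LA (tangency), |TA| = √(10.2² + 23.1²) = 25.25 regardless of where L sits on A1. So A lies on both circle(P, 41.78) and circle(T, 25.25); the below-PC intersection is A = (22.96, -34.90). L is the foot of the tangent from A: L = (18.22, -12.30).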